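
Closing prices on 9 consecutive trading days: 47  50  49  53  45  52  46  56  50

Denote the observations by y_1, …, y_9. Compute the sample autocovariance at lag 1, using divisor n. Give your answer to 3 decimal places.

Mean ȳ = (47 + 50 + 49 + 53 + 45 + 52 + 46 + 56 + 50)/9 = 49.7778
Σ_{t=1}^{8}(y_t−ȳ)(y_{t+1}−ȳ) = -59.8272
γ_1 = -59.8272 / 9 = -6.647

-6.647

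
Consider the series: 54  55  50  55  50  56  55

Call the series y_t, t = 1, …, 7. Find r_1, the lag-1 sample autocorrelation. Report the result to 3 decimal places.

-0.528

Mean ȳ = (54 + 55 + 50 + 55 + 50 + 56 + 55)/7 = 53.5714
Deviations from mean: 0.4286, 1.4286, -3.5714, 1.4286, -3.5714, 2.4286, 1.4286
Σ(y_t−ȳ)(y_{t+1}−ȳ) = (0.6122) + (-5.1020) + (-5.1020) + (-5.1020) + (-8.6735) + (3.4694) = -19.8980
Denominator Σ(y_t−ȳ)² = 37.7143
r_1 = -19.8980 / 37.7143 = -0.528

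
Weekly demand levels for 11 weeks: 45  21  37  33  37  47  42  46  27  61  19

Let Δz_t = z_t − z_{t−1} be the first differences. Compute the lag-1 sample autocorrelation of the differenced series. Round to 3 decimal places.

-0.604

First differences Δz: -24, 16, -4, 4, 10, -5, 4, -19, 34, -42
Mean of differences = -2.6000
Numerator Σ(Δz_t−Δz̄)(Δz_{t+1}−Δz̄) = -2546.7600
Denominator Σ(Δz_t−Δz̄)² = 4218.4000
r_1(Δz) = -2546.7600 / 4218.4000 = -0.604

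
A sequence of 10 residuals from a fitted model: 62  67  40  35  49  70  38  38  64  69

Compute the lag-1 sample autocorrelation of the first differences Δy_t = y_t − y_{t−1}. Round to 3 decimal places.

-0.101

First differences Δy: 5, -27, -5, 14, 21, -32, 0, 26, 5
Mean of differences = 0.7778
Numerator Σ(Δy_t−Δȳ)(Δy_{t+1}−Δȳ) = -316.2716
Denominator Σ(Δy_t−Δȳ)² = 3135.5556
r_1(Δy) = -316.2716 / 3135.5556 = -0.101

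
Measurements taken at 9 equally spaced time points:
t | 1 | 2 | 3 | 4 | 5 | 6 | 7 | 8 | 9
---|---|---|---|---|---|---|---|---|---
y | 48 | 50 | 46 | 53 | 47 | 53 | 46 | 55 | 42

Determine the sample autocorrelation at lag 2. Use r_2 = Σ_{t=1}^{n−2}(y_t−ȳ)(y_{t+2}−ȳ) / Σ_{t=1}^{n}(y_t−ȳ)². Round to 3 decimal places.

0.568

Mean ȳ = (48 + 50 + 46 + 53 + 47 + 53 + 46 + 55 + 42)/9 = 48.8889
Numerator Σ_{t=1}^{7}(y_t−ȳ)(y_{t+2}−ȳ) = 79.9753
Denominator Σ(y_t−ȳ)² = 140.8889
r_2 = 79.9753 / 140.8889 = 0.568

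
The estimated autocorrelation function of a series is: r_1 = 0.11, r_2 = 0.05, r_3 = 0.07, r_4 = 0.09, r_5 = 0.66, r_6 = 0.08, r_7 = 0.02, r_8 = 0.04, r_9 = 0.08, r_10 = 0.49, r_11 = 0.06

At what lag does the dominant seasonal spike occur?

The largest autocorrelation is r_5 = 0.66, with a weaker echo at lag 10 (0.49); the remaining lags stay at or below 0.11.
The dominant spike at lag 5 indicates a seasonal period of 5.

5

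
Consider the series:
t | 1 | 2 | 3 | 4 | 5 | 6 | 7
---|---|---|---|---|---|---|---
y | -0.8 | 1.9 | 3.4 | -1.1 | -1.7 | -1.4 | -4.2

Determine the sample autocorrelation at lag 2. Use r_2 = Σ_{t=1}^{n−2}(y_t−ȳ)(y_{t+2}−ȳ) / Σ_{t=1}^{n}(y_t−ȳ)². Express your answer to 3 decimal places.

-0.059

Mean ȳ = (-0.8 + 1.9 + 3.4 − 1.1 − 1.7 − 1.4 − 4.2)/7 = -0.5571
Deviations from mean: -0.2429, 2.4571, 3.9571, -0.5429, -1.1429, -0.8429, -3.6429
Σ(y_t−ȳ)(y_{t+2}−ȳ) = (-0.9610) + (-1.3339) + (-4.5224) + (0.4576) + (4.1633) = -2.1965
Denominator Σ(y_t−ȳ)² = 37.3371
r_2 = -2.1965 / 37.3371 = -0.059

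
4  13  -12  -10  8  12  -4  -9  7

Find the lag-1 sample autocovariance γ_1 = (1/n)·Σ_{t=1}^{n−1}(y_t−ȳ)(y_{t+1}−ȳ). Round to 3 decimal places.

-4.667

Mean ȳ = (4 + 13 − 12 − 10 + 8 + 12 − 4 − 9 + 7)/9 = 1.0000
Σ_{t=1}^{8}(y_t−ȳ)(y_{t+1}−ȳ) = -42.0000
γ_1 = -42.0000 / 9 = -4.667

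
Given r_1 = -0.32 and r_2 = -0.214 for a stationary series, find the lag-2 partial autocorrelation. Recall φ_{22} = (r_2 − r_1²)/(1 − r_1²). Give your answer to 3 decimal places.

-0.352

φ_{22} = (r_2 − r_1²) / (1 − r_1²)
r_1² = (-0.32)² = 0.1024
Numerator = -0.214 − 0.1024 = -0.3164; denominator = 1 − 0.1024 = 0.8976
φ_{22} = -0.3164 / 0.8976 = -0.352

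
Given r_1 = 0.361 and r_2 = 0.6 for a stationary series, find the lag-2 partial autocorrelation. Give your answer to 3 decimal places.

0.540

φ_{22} = (r_2 − r_1²) / (1 − r_1²)
r_1² = (0.361)² = 0.130321
Numerator = 0.6 − 0.1303 = 0.4697; denominator = 1 − 0.1303 = 0.8697
φ_{22} = 0.4697 / 0.8697 = 0.540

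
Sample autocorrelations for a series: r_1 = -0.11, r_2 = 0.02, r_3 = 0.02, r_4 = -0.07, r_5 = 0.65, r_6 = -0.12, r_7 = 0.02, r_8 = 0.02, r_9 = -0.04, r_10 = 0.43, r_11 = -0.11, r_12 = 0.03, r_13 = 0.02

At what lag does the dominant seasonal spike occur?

5

The largest autocorrelation is r_5 = 0.65, with a weaker echo at lag 10 (0.43); the remaining lags stay at or below 0.03.
The dominant spike at lag 5 indicates a seasonal period of 5.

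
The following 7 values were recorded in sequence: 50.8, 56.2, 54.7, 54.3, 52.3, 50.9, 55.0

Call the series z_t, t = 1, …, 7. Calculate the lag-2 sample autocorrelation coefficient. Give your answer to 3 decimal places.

-0.235

Mean z̄ = (50.8 + 56.2 + 54.7 + 54.3 + 52.3 + 50.9 + 55.0)/7 = 53.4571
Deviations from mean: -2.6571, 2.7429, 1.2429, 0.8429, -1.1571, -2.5571, 1.5429
Numerator Σ_{t=1}^{5}(z_t−z̄)(z_{t+2}−z̄) = -6.3694
Denominator Σ(z_t−z̄)² = 27.0971
r_2 = -6.3694 / 27.0971 = -0.235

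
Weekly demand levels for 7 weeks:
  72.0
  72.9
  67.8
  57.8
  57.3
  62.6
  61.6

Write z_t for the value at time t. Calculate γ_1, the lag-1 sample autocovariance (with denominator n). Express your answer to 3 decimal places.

Mean z̄ = (72.0 + 72.9 + 67.8 + 57.8 + 57.3 + 62.6 + 61.6)/7 = 64.5714
Deviations: 7.4286, 8.3286, 3.2286, -6.7714, -7.2714, -1.9714, -2.9714
Σ_{t=1}^{6}(z_t−z̄)(z_{t+1}−z̄) = 136.3278
γ_1 = 136.3278 / 7 = 19.475

19.475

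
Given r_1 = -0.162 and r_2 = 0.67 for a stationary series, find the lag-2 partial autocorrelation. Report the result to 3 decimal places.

0.661

φ_{22} = (r_2 − r_1²) / (1 − r_1²)
r_1² = (-0.162)² = 0.026244
Numerator = 0.67 − 0.0262 = 0.6438; denominator = 1 − 0.0262 = 0.9738
φ_{22} = 0.6438 / 0.9738 = 0.661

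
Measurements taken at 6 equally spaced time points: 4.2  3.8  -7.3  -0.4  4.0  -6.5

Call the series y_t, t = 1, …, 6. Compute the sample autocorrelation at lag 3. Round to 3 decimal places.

Mean ȳ = (4.2 + 3.8 − 7.3 − 0.4 + 4.0 − 6.5)/6 = -0.3667
Numerator Σ_{t=1}^{3}(y_t−ȳ)(y_{t+3}−ȳ) = 60.5667
Denominator Σ(y_t−ȳ)² = 142.9733
r_3 = 60.5667 / 142.9733 = 0.424

0.424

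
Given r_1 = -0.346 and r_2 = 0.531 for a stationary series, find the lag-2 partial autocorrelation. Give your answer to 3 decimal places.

φ_{22} = (r_2 − r_1²) / (1 − r_1²)
r_1² = (-0.346)² = 0.119716
Numerator = 0.531 − 0.1197 = 0.4113; denominator = 1 − 0.1197 = 0.8803
φ_{22} = 0.4113 / 0.8803 = 0.467

0.467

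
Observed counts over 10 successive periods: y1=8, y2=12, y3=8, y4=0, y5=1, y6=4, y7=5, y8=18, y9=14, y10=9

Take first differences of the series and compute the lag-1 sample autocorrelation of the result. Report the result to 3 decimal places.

-0.017

First differences Δy: 4, -4, -8, 1, 3, 1, 13, -4, -5
Mean of differences = 0.1111
Numerator Σ(Δy_t−Δȳ)(Δy_{t+1}−Δȳ) = -5.2346
Denominator Σ(Δy_t−Δȳ)² = 316.8889
r_1(Δy) = -5.2346 / 316.8889 = -0.017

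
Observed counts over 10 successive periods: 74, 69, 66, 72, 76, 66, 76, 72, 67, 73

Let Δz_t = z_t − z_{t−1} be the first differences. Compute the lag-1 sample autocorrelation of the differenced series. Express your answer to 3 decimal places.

First differences Δz: -5, -3, 6, 4, -10, 10, -4, -5, 6
Mean of differences = -0.1111
Numerator Σ(Δz_t−Δz̄)(Δz_{t+1}−Δz̄) = -169.2346
Denominator Σ(Δz_t−Δz̄)² = 362.8889
r_1(Δz) = -169.2346 / 362.8889 = -0.466

-0.466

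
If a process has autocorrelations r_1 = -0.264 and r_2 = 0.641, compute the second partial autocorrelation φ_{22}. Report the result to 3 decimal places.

0.614

φ_{22} = (r_2 − r_1²) / (1 − r_1²)
r_1² = (-0.264)² = 0.069696
Numerator = 0.641 − 0.0697 = 0.5713; denominator = 1 − 0.0697 = 0.9303
φ_{22} = 0.5713 / 0.9303 = 0.614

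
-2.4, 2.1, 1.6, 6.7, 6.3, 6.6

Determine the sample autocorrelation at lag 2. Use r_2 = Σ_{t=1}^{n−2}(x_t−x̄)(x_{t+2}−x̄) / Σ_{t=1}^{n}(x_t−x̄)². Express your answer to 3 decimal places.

0.167

Mean x̄ = (-2.4 + 2.1 + 1.6 + 6.7 + 6.3 + 6.6)/6 = 3.4833
Deviations from mean: -5.8833, -1.3833, -1.8833, 3.2167, 2.8167, 3.1167
Σ(x_t−x̄)(x_{t+2}−x̄) = (11.0803) + (-4.4497) + (-5.3047) + (10.0253) = 11.3511
Denominator Σ(x_t−x̄)² = 68.0683
r_2 = 11.3511 / 68.0683 = 0.167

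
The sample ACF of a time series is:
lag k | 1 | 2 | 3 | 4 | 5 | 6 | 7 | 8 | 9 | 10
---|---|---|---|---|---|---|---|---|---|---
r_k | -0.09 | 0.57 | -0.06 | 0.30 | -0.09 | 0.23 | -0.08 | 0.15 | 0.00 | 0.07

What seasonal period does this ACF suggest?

The largest autocorrelation is r_2 = 0.57, with weaker echoes at lags 4 (0.30), 6 (0.23) and 8 (0.15); the remaining lags stay at or below 0.07.
The dominant spike at lag 2 indicates a seasonal period of 2.

2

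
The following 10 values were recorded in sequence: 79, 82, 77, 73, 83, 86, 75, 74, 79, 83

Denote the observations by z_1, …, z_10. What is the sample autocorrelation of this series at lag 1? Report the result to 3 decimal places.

0.013

Mean z̄ = (79 + 82 + 77 + 73 + 83 + 86 + 75 + 74 + 79 + 83)/10 = 79.1000
Numerator Σ_{t=1}^{9}(z_t−z̄)(z_{t+1}−z̄) = 2.2900
Denominator Σ(z_t−z̄)² = 170.9000
r_1 = 2.2900 / 170.9000 = 0.013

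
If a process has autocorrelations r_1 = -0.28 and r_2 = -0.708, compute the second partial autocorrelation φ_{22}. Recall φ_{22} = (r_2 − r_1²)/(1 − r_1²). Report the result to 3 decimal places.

φ_{22} = (r_2 − r_1²) / (1 − r_1²)
r_1² = (-0.28)² = 0.0784
Numerator = -0.708 − 0.0784 = -0.7864; denominator = 1 − 0.0784 = 0.9216
φ_{22} = -0.7864 / 0.9216 = -0.853

-0.853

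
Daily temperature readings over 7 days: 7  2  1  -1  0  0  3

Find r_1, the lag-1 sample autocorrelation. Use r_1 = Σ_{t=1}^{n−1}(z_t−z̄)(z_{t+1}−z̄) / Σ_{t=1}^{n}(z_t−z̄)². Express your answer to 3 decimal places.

Mean z̄ = (7 + 2 + 1 − 1 + 0 + 0 + 3)/7 = 1.7143
Numerator Σ_{t=1}^{6}(z_t−z̄)(z_{t+1}−z̄) = 8.6327
Denominator Σ(z_t−z̄)² = 43.4286
r_1 = 8.6327 / 43.4286 = 0.199

0.199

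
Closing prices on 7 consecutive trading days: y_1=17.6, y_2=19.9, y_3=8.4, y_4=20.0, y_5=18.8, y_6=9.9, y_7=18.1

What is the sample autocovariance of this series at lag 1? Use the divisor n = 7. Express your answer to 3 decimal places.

-10.314

Mean ȳ = (17.6 + 19.9 + 8.4 + 20.0 + 18.8 + 9.9 + 18.1)/7 = 16.1000
Σ_{t=1}^{6}(y_t−ȳ)(y_{t+1}−ȳ) = -72.2000
γ_1 = -72.2000 / 7 = -10.314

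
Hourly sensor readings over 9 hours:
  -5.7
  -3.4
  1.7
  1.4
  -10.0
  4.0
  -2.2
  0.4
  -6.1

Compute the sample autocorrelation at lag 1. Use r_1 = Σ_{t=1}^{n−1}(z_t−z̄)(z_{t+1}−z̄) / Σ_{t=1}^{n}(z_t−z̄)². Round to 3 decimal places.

Mean z̄ = (-5.7 − 3.4 + 1.7 + 1.4 − 10.0 + 4.0 − 2.2 + 0.4 − 6.1)/9 = -2.2111
Numerator Σ_{t=1}^{8}(z_t−z̄)(z_{t+1}−z̄) = -72.9390
Denominator Σ(z_t−z̄)² = 163.1089
r_1 = -72.9390 / 163.1089 = -0.447

-0.447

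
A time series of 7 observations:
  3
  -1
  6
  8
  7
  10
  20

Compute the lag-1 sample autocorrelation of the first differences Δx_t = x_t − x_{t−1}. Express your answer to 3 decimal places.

First differences Δx: -4, 7, 2, -1, 3, 10
Mean of differences = 2.8333
Numerator Σ(Δx_t−Δx̄)(Δx_{t+1}−Δx̄) = -28.1944
Denominator Σ(Δx_t−Δx̄)² = 130.8333
r_1(Δx) = -28.1944 / 130.8333 = -0.215

-0.215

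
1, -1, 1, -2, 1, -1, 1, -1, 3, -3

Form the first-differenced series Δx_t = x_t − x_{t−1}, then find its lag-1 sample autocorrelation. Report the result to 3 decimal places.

-0.719

First differences Δx: -2, 2, -3, 3, -2, 2, -2, 4, -6
Mean of differences = -0.4444
Numerator Σ(Δx_t−Δx̄)(Δx_{t+1}−Δx̄) = -63.4198
Denominator Σ(Δx_t−Δx̄)² = 88.2222
r_1(Δx) = -63.4198 / 88.2222 = -0.719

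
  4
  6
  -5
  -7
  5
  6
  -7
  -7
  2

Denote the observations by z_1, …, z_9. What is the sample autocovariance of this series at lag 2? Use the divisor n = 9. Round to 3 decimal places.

Mean z̄ = (4 + 6 − 5 − 7 + 5 + 6 − 7 − 7 + 2)/9 = -0.3333
Σ_{t=1}^{7}(z_t−z̄)(z_{t+2}−z̄) = -222.8889
γ_2 = -222.8889 / 9 = -24.765

-24.765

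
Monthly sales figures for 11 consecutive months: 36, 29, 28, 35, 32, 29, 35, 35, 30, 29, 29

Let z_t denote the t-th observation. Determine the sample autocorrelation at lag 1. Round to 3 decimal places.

Mean z̄ = (36 + 29 + 28 + 35 + 32 + 29 + 35 + 35 + 30 + 29 + 29)/11 = 31.5455
Numerator Σ_{t=1}^{10}(z_t−z̄)(z_{t+1}−z̄) = -5.9339
Denominator Σ(z_t−z̄)² = 96.7273
r_1 = -5.9339 / 96.7273 = -0.061

-0.061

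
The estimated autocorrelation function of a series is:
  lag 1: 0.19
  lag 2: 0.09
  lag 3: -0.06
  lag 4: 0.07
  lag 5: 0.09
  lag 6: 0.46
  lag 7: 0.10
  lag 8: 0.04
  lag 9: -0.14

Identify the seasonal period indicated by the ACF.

6

The largest autocorrelation is r_6 = 0.46; the remaining lags stay at or below 0.19.
The dominant spike at lag 6 indicates a seasonal period of 6.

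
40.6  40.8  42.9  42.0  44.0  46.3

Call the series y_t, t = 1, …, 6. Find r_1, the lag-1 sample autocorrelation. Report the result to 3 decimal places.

Mean ȳ = (40.6 + 40.8 + 42.9 + 42.0 + 44.0 + 46.3)/6 = 42.7667
Numerator Σ_{t=1}^{5}(y_t−ȳ)(y_{t+1}−ȳ) = 7.3089
Denominator Σ(y_t−ȳ)² = 23.1733
r_1 = 7.3089 / 23.1733 = 0.315

0.315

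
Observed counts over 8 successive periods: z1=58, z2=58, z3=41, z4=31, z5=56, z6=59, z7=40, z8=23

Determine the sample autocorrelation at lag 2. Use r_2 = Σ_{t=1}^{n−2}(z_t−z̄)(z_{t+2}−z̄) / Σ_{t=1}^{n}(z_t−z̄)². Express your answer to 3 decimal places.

Mean z̄ = (58 + 58 + 41 + 31 + 56 + 59 + 40 + 23)/8 = 45.7500
Deviations from mean: 12.2500, 12.2500, -4.7500, -14.7500, 10.2500, 13.2500, -5.7500, -22.7500
Σ(z_t−z̄)(z_{t+2}−z̄) = (-58.1875) + (-180.6875) + (-48.6875) + (-195.4375) + (-58.9375) + (-301.4375) = -843.3750
Denominator Σ(z_t−z̄)² = 1371.5000
r_2 = -843.3750 / 1371.5000 = -0.615

-0.615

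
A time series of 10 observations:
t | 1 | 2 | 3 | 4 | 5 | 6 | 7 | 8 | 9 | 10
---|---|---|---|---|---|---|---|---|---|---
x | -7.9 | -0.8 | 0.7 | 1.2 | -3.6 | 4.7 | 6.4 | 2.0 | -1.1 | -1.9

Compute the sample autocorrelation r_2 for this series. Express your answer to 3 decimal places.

Mean x̄ = (-7.9 − 0.8 + 0.7 + 1.2 − 3.6 + 4.7 + 6.4 + 2.0 − 1.1 − 1.9)/10 = -0.0300
Numerator Σ_{t=1}^{8}(x_t−x̄)(x_{t+2}−x̄) = -27.5098
Denominator Σ(x_t−x̄)² = 149.8010
r_2 = -27.5098 / 149.8010 = -0.184

-0.184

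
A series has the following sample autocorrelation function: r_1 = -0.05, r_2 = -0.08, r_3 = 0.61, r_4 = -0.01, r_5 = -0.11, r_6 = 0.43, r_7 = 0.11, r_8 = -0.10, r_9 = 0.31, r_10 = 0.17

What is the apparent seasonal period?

3

The largest autocorrelation is r_3 = 0.61, with weaker echoes at lags 6 (0.43) and 9 (0.31); the remaining lags stay at or below 0.17.
The dominant spike at lag 3 indicates a seasonal period of 3.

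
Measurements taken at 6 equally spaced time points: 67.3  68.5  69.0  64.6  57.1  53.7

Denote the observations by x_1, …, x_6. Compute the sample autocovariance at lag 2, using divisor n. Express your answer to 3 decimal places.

Mean x̄ = (67.3 + 68.5 + 69.0 + 64.6 + 57.1 + 53.7)/6 = 63.3667
Σ_{t=1}^{4}(x_t−x̄)(x_{t+2}−x̄) = -18.7356
γ_2 = -18.7356 / 6 = -3.123

-3.123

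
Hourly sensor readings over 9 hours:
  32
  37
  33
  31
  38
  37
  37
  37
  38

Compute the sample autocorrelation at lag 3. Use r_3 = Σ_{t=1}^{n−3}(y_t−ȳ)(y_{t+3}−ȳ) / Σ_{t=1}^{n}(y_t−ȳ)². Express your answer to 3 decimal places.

0.274

Mean ȳ = (32 + 37 + 33 + 31 + 38 + 37 + 37 + 37 + 38)/9 = 35.5556
Σ(y_t−ȳ)(y_{t+3}−ȳ) = (16.1975) + (3.5309) + (-3.6914) + (-6.5802) + (3.5309) + (3.5309) = 16.5185
Denominator Σ(y_t−ȳ)² = 60.2222
r_3 = 16.5185 / 60.2222 = 0.274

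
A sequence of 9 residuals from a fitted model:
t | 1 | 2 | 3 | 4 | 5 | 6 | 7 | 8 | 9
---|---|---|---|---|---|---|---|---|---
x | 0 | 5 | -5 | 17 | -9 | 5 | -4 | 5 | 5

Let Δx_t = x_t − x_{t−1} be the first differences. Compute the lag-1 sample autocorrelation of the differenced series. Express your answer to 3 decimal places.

-0.862

First differences Δx: 5, -10, 22, -26, 14, -9, 9, 0
Mean of differences = 0.6250
Numerator Σ(Δx_t−Δx̄)(Δx_{t+1}−Δx̄) = -1413.3906
Denominator Σ(Δx_t−Δx̄)² = 1639.8750
r_1(Δx) = -1413.3906 / 1639.8750 = -0.862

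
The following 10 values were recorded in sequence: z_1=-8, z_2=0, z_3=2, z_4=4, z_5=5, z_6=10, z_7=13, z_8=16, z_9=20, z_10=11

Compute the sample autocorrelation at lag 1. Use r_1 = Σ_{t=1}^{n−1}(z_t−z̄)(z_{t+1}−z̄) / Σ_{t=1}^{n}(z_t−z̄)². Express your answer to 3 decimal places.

Mean z̄ = (-8 + 0 + 2 + 4 + 5 + 10 + 13 + 16 + 20 + 11)/10 = 7.3000
Numerator Σ_{t=1}^{9}(z_t−z̄)(z_{t+1}−z̄) = 391.7100
Denominator Σ(z_t−z̄)² = 622.1000
r_1 = 391.7100 / 622.1000 = 0.630

0.630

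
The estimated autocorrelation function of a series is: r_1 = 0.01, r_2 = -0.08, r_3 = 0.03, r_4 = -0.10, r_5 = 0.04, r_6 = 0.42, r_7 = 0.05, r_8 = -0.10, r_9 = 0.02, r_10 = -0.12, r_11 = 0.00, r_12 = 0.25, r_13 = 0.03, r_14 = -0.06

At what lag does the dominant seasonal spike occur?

The largest autocorrelation is r_6 = 0.42, with a weaker echo at lag 12 (0.25); the remaining lags stay at or below 0.05.
The dominant spike at lag 6 indicates a seasonal period of 6.

6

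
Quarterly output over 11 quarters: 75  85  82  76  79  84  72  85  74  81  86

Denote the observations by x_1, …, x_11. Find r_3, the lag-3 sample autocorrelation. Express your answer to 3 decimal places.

Mean x̄ = (75 + 85 + 82 + 76 + 79 + 84 + 72 + 85 + 74 + 81 + 86)/11 = 79.9091
Numerator Σ_{t=1}^{8}(x_t−x̄)(x_{t+3}−x̄) = 47.6116
Denominator Σ(x_t−x̄)² = 248.9091
r_3 = 47.6116 / 248.9091 = 0.191

0.191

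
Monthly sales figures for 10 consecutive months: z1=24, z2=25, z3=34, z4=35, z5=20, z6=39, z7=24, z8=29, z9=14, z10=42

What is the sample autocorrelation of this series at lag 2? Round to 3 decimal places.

Mean z̄ = (24 + 25 + 34 + 35 + 20 + 39 + 24 + 29 + 14 + 42)/10 = 28.6000
Numerator Σ_{t=1}^{8}(z_t−z̄)(z_{t+2}−z̄) = 88.4800
Denominator Σ(z_t−z̄)² = 700.4000
r_2 = 88.4800 / 700.4000 = 0.126

0.126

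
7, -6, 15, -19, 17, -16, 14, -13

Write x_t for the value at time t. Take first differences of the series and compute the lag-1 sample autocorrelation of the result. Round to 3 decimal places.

First differences Δx: -13, 21, -34, 36, -33, 30, -27
Mean of differences = -2.8571
Numerator Σ(Δx_t−Δx̄)(Δx_{t+1}−Δx̄) = -5150.0204
Denominator Σ(Δx_t−Δx̄)² = 5722.8571
r_1(Δx) = -5150.0204 / 5722.8571 = -0.900

-0.900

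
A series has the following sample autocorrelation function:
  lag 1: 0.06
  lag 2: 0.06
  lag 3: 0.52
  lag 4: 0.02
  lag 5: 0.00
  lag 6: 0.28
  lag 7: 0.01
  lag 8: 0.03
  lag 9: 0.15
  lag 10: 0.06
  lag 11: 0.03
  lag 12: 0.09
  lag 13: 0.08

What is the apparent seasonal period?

The largest autocorrelation is r_3 = 0.52, with weaker echoes at lags 6 (0.28) and 9 (0.15); the remaining lags stay at or below 0.09.
The dominant spike at lag 3 indicates a seasonal period of 3.

3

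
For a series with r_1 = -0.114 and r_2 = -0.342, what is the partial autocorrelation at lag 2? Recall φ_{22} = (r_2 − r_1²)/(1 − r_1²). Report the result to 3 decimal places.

-0.360

φ_{22} = (r_2 − r_1²) / (1 − r_1²)
r_1² = (-0.114)² = 0.012996
Numerator = -0.342 − 0.0130 = -0.3550; denominator = 1 − 0.0130 = 0.9870
φ_{22} = -0.3550 / 0.9870 = -0.360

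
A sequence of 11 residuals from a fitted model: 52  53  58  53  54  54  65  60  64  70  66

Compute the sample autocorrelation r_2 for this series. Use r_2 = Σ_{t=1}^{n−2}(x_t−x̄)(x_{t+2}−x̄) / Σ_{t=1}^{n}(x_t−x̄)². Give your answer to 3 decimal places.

0.295

Mean x̄ = (52 + 53 + 58 + 53 + 54 + 54 + 65 + 60 + 64 + 70 + 66)/11 = 59.0000
Numerator Σ_{t=1}^{9}(x_t−x̄)(x_{t+2}−x̄) = 119.0000
Denominator Σ(x_t−x̄)² = 404.0000
r_2 = 119.0000 / 404.0000 = 0.295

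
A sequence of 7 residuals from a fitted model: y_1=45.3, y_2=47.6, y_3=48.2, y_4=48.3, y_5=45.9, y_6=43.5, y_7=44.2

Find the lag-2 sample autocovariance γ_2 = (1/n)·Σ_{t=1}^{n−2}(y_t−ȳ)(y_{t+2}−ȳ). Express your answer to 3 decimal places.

Mean ȳ = (45.3 + 47.6 + 48.2 + 48.3 + 45.9 + 43.5 + 44.2)/7 = 46.1429
Deviations: -0.8429, 1.4571, 2.0571, 2.1571, -0.2429, -2.6429, -1.9429
Σ_{t=1}^{5}(y_t−ȳ)(y_{t+2}−ȳ) = -4.3194
γ_2 = -4.3194 / 7 = -0.617

-0.617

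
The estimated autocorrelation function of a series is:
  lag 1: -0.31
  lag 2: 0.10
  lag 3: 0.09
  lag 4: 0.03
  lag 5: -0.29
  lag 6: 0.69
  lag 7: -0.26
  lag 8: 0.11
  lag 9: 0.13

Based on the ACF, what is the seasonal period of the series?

The largest autocorrelation is r_6 = 0.69; the remaining lags stay at or below 0.13.
The dominant spike at lag 6 indicates a seasonal period of 6.

6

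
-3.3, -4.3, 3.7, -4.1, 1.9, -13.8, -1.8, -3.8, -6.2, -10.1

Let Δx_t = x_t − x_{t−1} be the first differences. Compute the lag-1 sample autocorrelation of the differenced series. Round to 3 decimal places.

First differences Δx: -1.0, 8.0, -7.8, 6.0, -15.7, 12.0, -2.0, -2.4, -3.9
Mean of differences = -0.7556
Numerator Σ(Δx_t−Δx̄)(Δx_{t+1}−Δx̄) = -411.6464
Denominator Σ(Δx_t−Δx̄)² = 572.1622
r_1(Δx) = -411.6464 / 572.1622 = -0.719

-0.719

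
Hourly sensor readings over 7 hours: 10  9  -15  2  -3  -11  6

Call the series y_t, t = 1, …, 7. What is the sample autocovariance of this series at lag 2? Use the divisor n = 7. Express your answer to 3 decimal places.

Mean ȳ = (10 + 9 − 15 + 2 − 3 − 11 + 6)/7 = -0.2857
Deviations: 10.2857, 9.2857, -14.7143, 2.2857, -2.7143, -10.7143, 6.2857
Σ_{t=1}^{5}(y_t−ȳ)(y_{t+2}−ȳ) = -131.7347
γ_2 = -131.7347 / 7 = -18.819

-18.819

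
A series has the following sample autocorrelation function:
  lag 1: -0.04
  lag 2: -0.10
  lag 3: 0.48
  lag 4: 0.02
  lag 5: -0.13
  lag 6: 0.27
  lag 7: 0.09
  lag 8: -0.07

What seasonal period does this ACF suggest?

The largest autocorrelation is r_3 = 0.48, with a weaker echo at lag 6 (0.27); the remaining lags stay at or below 0.09.
The dominant spike at lag 3 indicates a seasonal period of 3.

3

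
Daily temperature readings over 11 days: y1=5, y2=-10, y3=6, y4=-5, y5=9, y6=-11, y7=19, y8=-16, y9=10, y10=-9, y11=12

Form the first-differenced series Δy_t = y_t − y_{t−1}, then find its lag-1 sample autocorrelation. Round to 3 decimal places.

-0.897

First differences Δy: -15, 16, -11, 14, -20, 30, -35, 26, -19, 21
Mean of differences = 0.7000
Numerator Σ(Δy_t−Δȳ)(Δy_{t+1}−Δȳ) = -4304.1900
Denominator Σ(Δy_t−Δȳ)² = 4796.1000
r_1(Δy) = -4304.1900 / 4796.1000 = -0.897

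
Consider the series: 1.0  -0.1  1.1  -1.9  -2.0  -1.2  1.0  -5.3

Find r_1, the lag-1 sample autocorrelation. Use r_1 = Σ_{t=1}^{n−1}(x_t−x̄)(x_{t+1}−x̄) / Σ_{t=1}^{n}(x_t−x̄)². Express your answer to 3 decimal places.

-0.189

Mean x̄ = (1.0 − 0.1 + 1.1 − 1.9 − 2.0 − 1.2 + 1.0 − 5.3)/8 = -0.9250
Deviations from mean: 1.9250, 0.8250, 2.0250, -0.9750, -1.0750, -0.2750, 1.9250, -4.3750
Σ(x_t−x̄)(x_{t+1}−x̄) = (1.5881) + (1.6706) + (-1.9744) + (1.0481) + (0.2956) + (-0.5294) + (-8.4219) = -6.3231
Denominator Σ(x_t−x̄)² = 33.5150
r_1 = -6.3231 / 33.5150 = -0.189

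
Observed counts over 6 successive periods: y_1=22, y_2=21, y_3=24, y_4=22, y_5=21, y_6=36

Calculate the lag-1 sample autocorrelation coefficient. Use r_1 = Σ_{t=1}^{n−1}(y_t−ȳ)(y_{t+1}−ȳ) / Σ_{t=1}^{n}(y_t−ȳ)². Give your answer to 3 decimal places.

-0.127

Mean ȳ = (22 + 21 + 24 + 22 + 21 + 36)/6 = 24.3333
Deviations from mean: -2.3333, -3.3333, -0.3333, -2.3333, -3.3333, 11.6667
Σ(y_t−ȳ)(y_{t+1}−ȳ) = (7.7778) + (1.1111) + (0.7778) + (7.7778) + (-38.8889) = -21.4444
Denominator Σ(y_t−ȳ)² = 169.3333
r_1 = -21.4444 / 169.3333 = -0.127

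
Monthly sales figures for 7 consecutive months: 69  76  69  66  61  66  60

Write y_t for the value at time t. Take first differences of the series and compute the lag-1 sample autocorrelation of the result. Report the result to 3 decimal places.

First differences Δy: 7, -7, -3, -5, 5, -6
Mean of differences = -1.5000
Numerator Σ(Δy_t−Δȳ)(Δy_{t+1}−Δȳ) = -85.2500
Denominator Σ(Δy_t−Δȳ)² = 179.5000
r_1(Δy) = -85.2500 / 179.5000 = -0.475

-0.475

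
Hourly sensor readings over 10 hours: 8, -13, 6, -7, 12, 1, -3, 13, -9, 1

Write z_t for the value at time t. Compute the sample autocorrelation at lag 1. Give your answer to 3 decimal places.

-0.650

Mean z̄ = (8 − 13 + 6 − 7 + 12 + 1 − 3 + 13 − 9 + 1)/10 = 0.9000
Numerator Σ_{t=1}^{9}(z_t−z̄)(z_{t+1}−z̄) = -464.8100
Denominator Σ(z_t−z̄)² = 714.9000
r_1 = -464.8100 / 714.9000 = -0.650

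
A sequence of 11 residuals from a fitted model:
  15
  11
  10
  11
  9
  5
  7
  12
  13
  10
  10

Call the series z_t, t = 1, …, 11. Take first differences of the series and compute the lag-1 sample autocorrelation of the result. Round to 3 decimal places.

0.164

First differences Δz: -4, -1, 1, -2, -4, 2, 5, 1, -3, 0
Mean of differences = -0.5000
Numerator Σ(Δz_t−Δz̄)(Δz_{t+1}−Δz̄) = 12.2500
Denominator Σ(Δz_t−Δz̄)² = 74.5000
r_1(Δz) = 12.2500 / 74.5000 = 0.164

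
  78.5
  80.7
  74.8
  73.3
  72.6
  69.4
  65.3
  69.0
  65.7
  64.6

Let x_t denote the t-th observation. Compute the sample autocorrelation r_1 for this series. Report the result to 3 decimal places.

Mean x̄ = (78.5 + 80.7 + 74.8 + 73.3 + 72.6 + 69.4 + 65.3 + 69.0 + 65.7 + 64.6)/10 = 71.3900
Numerator Σ_{t=1}^{9}(x_t−x̄)(x_{t+1}−x̄) = 183.2659
Denominator Σ(x_t−x̄)² = 279.2090
r_1 = 183.2659 / 279.2090 = 0.656

0.656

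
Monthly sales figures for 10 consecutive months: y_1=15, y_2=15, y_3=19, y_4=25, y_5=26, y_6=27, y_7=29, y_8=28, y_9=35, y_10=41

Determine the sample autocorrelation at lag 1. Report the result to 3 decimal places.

0.600

Mean ȳ = (15 + 15 + 19 + 25 + 26 + 27 + 29 + 28 + 35 + 41)/10 = 26.0000
Numerator Σ_{t=1}^{9}(y_t−ȳ)(y_{t+1}−ȳ) = 367.0000
Denominator Σ(y_t−ȳ)² = 612.0000
r_1 = 367.0000 / 612.0000 = 0.600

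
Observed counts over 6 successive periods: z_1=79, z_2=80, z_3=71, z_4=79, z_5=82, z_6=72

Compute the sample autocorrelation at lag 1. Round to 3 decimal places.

-0.386

Mean z̄ = (79 + 80 + 71 + 79 + 82 + 72)/6 = 77.1667
Deviations from mean: 1.8333, 2.8333, -6.1667, 1.8333, 4.8333, -5.1667
Numerator Σ_{t=1}^{5}(z_t−z̄)(z_{t+1}−z̄) = -39.6944
Denominator Σ(z_t−z̄)² = 102.8333
r_1 = -39.6944 / 102.8333 = -0.386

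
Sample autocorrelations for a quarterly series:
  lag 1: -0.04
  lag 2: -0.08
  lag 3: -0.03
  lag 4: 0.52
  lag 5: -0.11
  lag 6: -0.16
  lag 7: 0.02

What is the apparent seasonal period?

4

The largest autocorrelation is r_4 = 0.52; the remaining lags stay at or below 0.02.
The dominant spike at lag 4 indicates a seasonal period of 4.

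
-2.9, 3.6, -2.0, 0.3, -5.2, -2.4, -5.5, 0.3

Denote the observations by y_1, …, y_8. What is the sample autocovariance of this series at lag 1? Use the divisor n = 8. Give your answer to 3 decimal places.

Mean ȳ = (-2.9 + 3.6 − 2.0 + 0.3 − 5.2 − 2.4 − 5.5 + 0.3)/8 = -1.7250
Deviations: -1.1750, 5.3250, -0.2750, 2.0250, -3.4750, -0.6750, -3.7750, 2.0250
Σ_{t=1}^{7}(y_t−ȳ)(y_{t+1}−ȳ) = -18.0656
γ_1 = -18.0656 / 8 = -2.258

-2.258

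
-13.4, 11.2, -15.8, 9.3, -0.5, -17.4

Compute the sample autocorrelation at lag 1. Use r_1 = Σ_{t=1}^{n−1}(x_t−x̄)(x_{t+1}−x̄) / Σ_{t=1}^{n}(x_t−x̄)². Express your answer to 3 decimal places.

-0.570

Mean x̄ = (-13.4 + 11.2 − 15.8 + 9.3 − 0.5 − 17.4)/6 = -4.4333
Deviations from mean: -8.9667, 15.6333, -11.3667, 13.7333, 3.9333, -12.9667
Σ(x_t−x̄)(x_{t+1}−x̄) = (-140.1789) + (-177.6989) + (-156.1022) + (54.0178) + (-51.0022) = -470.9644
Denominator Σ(x_t−x̄)² = 826.2133
r_1 = -470.9644 / 826.2133 = -0.570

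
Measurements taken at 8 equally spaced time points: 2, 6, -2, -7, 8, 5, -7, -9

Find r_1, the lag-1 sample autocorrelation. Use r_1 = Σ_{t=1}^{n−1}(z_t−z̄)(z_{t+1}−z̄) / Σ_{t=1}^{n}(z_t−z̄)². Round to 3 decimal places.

0.088

Mean z̄ = (2 + 6 − 2 − 7 + 8 + 5 − 7 − 9)/8 = -0.5000
Deviations from mean: 2.5000, 6.5000, -1.5000, -6.5000, 8.5000, 5.5000, -6.5000, -8.5000
Σ(z_t−z̄)(z_{t+1}−z̄) = (16.2500) + (-9.7500) + (9.7500) + (-55.2500) + (46.7500) + (-35.7500) + (55.2500) = 27.2500
Denominator Σ(z_t−z̄)² = 310.0000
r_1 = 27.2500 / 310.0000 = 0.088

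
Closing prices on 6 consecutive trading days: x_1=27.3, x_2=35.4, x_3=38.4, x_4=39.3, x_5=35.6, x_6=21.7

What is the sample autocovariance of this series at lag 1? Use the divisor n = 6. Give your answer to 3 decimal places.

Mean x̄ = (27.3 + 35.4 + 38.4 + 39.3 + 35.6 + 21.7)/6 = 32.9500
Deviations: -5.6500, 2.4500, 5.4500, 6.3500, 2.6500, -11.2500
Σ_{t=1}^{5}(x_t−x̄)(x_{t+1}−x̄) = 21.1325
γ_1 = 21.1325 / 6 = 3.522

3.522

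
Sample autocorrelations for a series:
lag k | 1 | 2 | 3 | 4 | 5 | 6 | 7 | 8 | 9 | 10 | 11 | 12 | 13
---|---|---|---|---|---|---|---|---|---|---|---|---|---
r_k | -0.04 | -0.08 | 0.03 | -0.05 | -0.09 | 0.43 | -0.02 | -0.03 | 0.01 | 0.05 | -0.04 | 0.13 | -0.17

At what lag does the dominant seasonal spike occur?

The largest autocorrelation is r_6 = 0.43; the remaining lags stay at or below 0.13.
The dominant spike at lag 6 indicates a seasonal period of 6.

6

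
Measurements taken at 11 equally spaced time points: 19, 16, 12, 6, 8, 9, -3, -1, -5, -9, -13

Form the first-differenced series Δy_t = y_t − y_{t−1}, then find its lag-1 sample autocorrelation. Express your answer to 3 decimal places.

-0.478

First differences Δy: -3, -4, -6, 2, 1, -12, 2, -4, -4, -4
Mean of differences = -3.2000
Numerator Σ(Δy_t−Δȳ)(Δy_{t+1}−Δȳ) = -76.2400
Denominator Σ(Δy_t−Δȳ)² = 159.6000
r_1(Δy) = -76.2400 / 159.6000 = -0.478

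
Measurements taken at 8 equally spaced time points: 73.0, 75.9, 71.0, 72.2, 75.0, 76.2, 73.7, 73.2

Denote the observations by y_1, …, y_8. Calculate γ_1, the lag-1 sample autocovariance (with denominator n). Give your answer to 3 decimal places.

Mean ȳ = (73.0 + 75.9 + 71.0 + 72.2 + 75.0 + 76.2 + 73.7 + 73.2)/8 = 73.7750
Σ_{t=1}^{7}(y_t−ȳ)(y_{t+1}−ȳ) = -2.2706
γ_1 = -2.2706 / 8 = -0.284

-0.284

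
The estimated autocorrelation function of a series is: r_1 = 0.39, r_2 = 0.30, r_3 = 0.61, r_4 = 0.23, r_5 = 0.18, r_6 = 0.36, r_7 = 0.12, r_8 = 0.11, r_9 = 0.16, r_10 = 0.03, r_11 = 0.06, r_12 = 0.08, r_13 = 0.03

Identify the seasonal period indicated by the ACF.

3

The largest autocorrelation is r_3 = 0.61; the remaining lags stay at or below 0.39. The elevated value at lag 1 (0.39), dropping to 0.30 at lag 2, reflects decaying short-term dependence rather than seasonality.
The dominant spike at lag 3 indicates a seasonal period of 3.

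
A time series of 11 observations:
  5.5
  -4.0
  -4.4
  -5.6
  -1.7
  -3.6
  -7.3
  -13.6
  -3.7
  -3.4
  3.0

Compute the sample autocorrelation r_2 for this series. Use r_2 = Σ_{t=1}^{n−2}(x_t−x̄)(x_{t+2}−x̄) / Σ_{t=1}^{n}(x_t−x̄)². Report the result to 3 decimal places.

Mean x̄ = (5.5 − 4.0 − 4.4 − 5.6 − 1.7 − 3.6 − 7.3 − 13.6 − 3.7 − 3.4 + 3.0)/11 = -3.5273
Numerator Σ_{t=1}^{9}(x_t−x̄)(x_{t+2}−x̄) = -16.2615
Denominator Σ(x_t−x̄)² = 248.4618
r_2 = -16.2615 / 248.4618 = -0.065

-0.065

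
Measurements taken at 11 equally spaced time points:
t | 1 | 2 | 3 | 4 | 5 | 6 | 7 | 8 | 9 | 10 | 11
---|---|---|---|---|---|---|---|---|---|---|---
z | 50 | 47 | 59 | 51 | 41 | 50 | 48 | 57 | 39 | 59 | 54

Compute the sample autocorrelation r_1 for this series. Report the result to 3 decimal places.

-0.412

Mean z̄ = (50 + 47 + 59 + 51 + 41 + 50 + 48 + 57 + 39 + 59 + 54)/11 = 50.4545
Numerator Σ_{t=1}^{10}(z_t−z̄)(z_{t+1}−z̄) = -181.6612
Denominator Σ(z_t−z̄)² = 440.7273
r_1 = -181.6612 / 440.7273 = -0.412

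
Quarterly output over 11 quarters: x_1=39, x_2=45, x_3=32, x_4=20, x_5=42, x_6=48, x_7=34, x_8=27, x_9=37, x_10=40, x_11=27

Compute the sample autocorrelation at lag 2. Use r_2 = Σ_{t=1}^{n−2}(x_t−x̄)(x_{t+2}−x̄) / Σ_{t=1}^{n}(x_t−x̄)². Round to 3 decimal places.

-0.754

Mean x̄ = (39 + 45 + 32 + 20 + 42 + 48 + 34 + 27 + 37 + 40 + 27)/11 = 35.5455
Numerator Σ_{t=1}^{9}(x_t−x̄)(x_{t+2}−x̄) = -544.8678
Denominator Σ(x_t−x̄)² = 722.7273
r_2 = -544.8678 / 722.7273 = -0.754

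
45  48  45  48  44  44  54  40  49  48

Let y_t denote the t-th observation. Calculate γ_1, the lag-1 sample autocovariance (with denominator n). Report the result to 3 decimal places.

Mean ȳ = (45 + 48 + 45 + 48 + 44 + 44 + 54 + 40 + 49 + 48)/10 = 46.5000
Σ_{t=1}^{9}(y_t−ȳ)(y_{t+1}−ȳ) = -84.2500
γ_1 = -84.2500 / 10 = -8.425

-8.425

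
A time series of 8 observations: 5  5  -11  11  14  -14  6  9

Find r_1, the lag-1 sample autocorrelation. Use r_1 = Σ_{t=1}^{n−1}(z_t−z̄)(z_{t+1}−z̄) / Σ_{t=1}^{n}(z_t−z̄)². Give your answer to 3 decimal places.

-0.370

Mean z̄ = (5 + 5 − 11 + 11 + 14 − 14 + 6 + 9)/8 = 3.1250
Numerator Σ_{t=1}^{7}(z_t−z̄)(z_{t+1}−z̄) = -267.1406
Denominator Σ(z_t−z̄)² = 722.8750
r_1 = -267.1406 / 722.8750 = -0.370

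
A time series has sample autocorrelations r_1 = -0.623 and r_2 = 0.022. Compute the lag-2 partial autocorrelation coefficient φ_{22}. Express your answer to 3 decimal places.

-0.598

φ_{22} = (r_2 − r_1²) / (1 − r_1²)
r_1² = (-0.623)² = 0.388129
Numerator = 0.022 − 0.3881 = -0.3661; denominator = 1 − 0.3881 = 0.6119
φ_{22} = -0.3661 / 0.6119 = -0.598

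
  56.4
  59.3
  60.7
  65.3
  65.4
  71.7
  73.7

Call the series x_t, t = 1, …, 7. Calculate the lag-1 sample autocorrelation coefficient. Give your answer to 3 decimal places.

0.540

Mean x̄ = (56.4 + 59.3 + 60.7 + 65.3 + 65.4 + 71.7 + 73.7)/7 = 64.6429
Numerator Σ_{t=1}^{6}(x_t−x̄)(x_{t+1}−x̄) = 132.2739
Denominator Σ(x_t−x̄)² = 244.8771
r_1 = 132.2739 / 244.8771 = 0.540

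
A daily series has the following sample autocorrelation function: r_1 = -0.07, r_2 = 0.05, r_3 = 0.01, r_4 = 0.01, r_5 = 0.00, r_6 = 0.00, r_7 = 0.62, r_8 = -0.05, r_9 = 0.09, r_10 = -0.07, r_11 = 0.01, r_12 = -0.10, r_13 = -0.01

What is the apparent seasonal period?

The largest autocorrelation is r_7 = 0.62; the remaining lags stay at or below 0.09.
The dominant spike at lag 7 indicates a seasonal period of 7.

7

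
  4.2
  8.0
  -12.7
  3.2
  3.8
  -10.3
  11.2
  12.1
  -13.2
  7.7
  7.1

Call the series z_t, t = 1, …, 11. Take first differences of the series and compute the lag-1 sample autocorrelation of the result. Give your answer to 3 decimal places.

First differences Δz: 3.8, -20.7, 15.9, 0.6, -14.1, 21.5, 0.9, -25.3, 20.9, -0.6
Mean of differences = 0.2900
Numerator Σ(Δz_t−Δz̄)(Δz_{t+1}−Δz̄) = -1254.5871
Denominator Σ(Δz_t−Δz̄)² = 2434.3890
r_1(Δz) = -1254.5871 / 2434.3890 = -0.515

-0.515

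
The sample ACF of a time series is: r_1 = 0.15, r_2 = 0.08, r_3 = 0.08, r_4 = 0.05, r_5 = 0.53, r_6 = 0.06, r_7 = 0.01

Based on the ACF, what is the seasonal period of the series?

5

The largest autocorrelation is r_5 = 0.53; the remaining lags stay at or below 0.15.
The dominant spike at lag 5 indicates a seasonal period of 5.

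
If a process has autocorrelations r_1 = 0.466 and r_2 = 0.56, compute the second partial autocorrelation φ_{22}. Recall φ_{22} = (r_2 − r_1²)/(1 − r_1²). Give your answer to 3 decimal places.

φ_{22} = (r_2 − r_1²) / (1 − r_1²)
r_1² = (0.466)² = 0.217156
Numerator = 0.56 − 0.2172 = 0.3428; denominator = 1 − 0.2172 = 0.7828
φ_{22} = 0.3428 / 0.7828 = 0.438

0.438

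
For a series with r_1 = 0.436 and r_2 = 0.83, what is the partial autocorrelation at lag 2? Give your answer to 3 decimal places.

0.790

φ_{22} = (r_2 − r_1²) / (1 − r_1²)
r_1² = (0.436)² = 0.190096
Numerator = 0.83 − 0.1901 = 0.6399; denominator = 1 − 0.1901 = 0.8099
φ_{22} = 0.6399 / 0.8099 = 0.790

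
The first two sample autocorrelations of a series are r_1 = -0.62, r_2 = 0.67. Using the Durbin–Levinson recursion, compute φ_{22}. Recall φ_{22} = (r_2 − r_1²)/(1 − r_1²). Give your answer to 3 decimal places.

φ_{22} = (r_2 − r_1²) / (1 − r_1²)
r_1² = (-0.62)² = 0.3844
Numerator = 0.67 − 0.3844 = 0.2856; denominator = 1 − 0.3844 = 0.6156
φ_{22} = 0.2856 / 0.6156 = 0.464

0.464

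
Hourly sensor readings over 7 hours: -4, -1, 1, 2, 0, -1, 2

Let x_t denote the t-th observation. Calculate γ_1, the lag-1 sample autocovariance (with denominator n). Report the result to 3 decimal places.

Mean x̄ = (-4 − 1 + 1 + 2 + 0 − 1 + 2)/7 = -0.1429
Deviations: -3.8571, -0.8571, 1.1429, 2.1429, 0.1429, -0.8571, 2.1429
Σ_{t=1}^{6}(x_t−x̄)(x_{t+1}−x̄) = 3.1224
γ_1 = 3.1224 / 7 = 0.446

0.446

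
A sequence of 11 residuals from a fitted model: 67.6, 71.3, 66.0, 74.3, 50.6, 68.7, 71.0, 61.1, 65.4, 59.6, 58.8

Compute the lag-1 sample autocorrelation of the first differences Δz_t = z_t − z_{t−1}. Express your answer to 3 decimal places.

-0.648

First differences Δz: 3.7, -5.3, 8.3, -23.7, 18.1, 2.3, -9.9, 4.3, -5.8, -0.8
Mean of differences = -0.8800
Numerator Σ(Δz_t−Δz̄)(Δz_{t+1}−Δz̄) = -744.3604
Denominator Σ(Δz_t−Δz̄)² = 1148.2960
r_1(Δz) = -744.3604 / 1148.2960 = -0.648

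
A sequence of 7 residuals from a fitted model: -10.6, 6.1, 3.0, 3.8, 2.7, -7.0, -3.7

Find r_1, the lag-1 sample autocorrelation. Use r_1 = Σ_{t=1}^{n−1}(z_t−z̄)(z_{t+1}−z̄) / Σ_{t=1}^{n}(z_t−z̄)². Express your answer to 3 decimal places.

-0.048

Mean z̄ = (-10.6 + 6.1 + 3.0 + 3.8 + 2.7 − 7.0 − 3.7)/7 = -0.8143
Deviations from mean: -9.7857, 6.9143, 3.8143, 4.6143, 3.5143, -6.1857, -2.8857
Σ(z_t−z̄)(z_{t+1}−z̄) = (-67.6612) + (26.3731) + (17.6002) + (16.2159) + (-21.7384) + (17.8502) = -11.3602
Denominator Σ(z_t−z̄)² = 238.3486
r_1 = -11.3602 / 238.3486 = -0.048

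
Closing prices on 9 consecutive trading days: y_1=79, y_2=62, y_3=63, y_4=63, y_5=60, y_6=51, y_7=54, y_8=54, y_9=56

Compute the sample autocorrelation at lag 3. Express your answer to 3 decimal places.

Mean ȳ = (79 + 62 + 63 + 63 + 60 + 51 + 54 + 54 + 56)/9 = 60.2222
Σ(y_t−ȳ)(y_{t+3}−ȳ) = (52.1605) + (-0.3951) + (-25.6173) + (-17.2840) + (1.3827) + (38.9383) = 49.1852
Denominator Σ(y_t−ȳ)² = 551.5556
r_3 = 49.1852 / 551.5556 = 0.089

0.089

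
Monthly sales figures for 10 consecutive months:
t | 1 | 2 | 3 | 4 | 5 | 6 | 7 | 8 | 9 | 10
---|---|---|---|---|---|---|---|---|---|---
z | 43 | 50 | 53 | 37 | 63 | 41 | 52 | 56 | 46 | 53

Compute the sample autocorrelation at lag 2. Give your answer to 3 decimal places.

Mean z̄ = (43 + 50 + 53 + 37 + 63 + 41 + 52 + 56 + 46 + 53)/10 = 49.4000
Numerator Σ_{t=1}^{8}(z_t−z̄)(z_{t+2}−z̄) = 117.4800
Denominator Σ(z_t−z̄)² = 538.4000
r_2 = 117.4800 / 538.4000 = 0.218

0.218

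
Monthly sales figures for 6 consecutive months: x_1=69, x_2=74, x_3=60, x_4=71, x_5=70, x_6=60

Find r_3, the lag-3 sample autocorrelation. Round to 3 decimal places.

0.443

Mean x̄ = (69 + 74 + 60 + 71 + 70 + 60)/6 = 67.3333
Deviations from mean: 1.6667, 6.6667, -7.3333, 3.6667, 2.6667, -7.3333
Numerator Σ_{t=1}^{3}(x_t−x̄)(x_{t+3}−x̄) = 77.6667
Denominator Σ(x_t−x̄)² = 175.3333
r_3 = 77.6667 / 175.3333 = 0.443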